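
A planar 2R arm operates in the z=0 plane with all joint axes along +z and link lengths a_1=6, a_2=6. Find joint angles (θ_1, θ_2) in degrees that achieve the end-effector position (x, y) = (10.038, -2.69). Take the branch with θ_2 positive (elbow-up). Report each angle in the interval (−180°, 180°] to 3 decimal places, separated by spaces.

-45.003 60.002

cos θ_2 = (107.9975−6²−6²)/(2·6·6) = 0.5000; θ_2 = 60.0023° (elbow-up)
β = atan2(-2.6900,10.0380) = -15.0017°; ψ = atan2(5.1963,8.9998) = 30.0011°
θ_1 = β − ψ = -45.0029°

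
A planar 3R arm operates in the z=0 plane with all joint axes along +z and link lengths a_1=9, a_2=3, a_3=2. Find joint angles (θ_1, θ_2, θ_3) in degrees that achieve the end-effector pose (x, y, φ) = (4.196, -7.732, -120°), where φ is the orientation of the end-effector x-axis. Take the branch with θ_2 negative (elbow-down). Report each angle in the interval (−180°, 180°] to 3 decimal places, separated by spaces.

-30.001 -120.003 30.003

wrist centre = target − a_3·(cos φ, sin φ) = (5.1960, -5.9999)
cos θ_2 = (62.9978−9²−3²)/(2·9·3) = -0.5000; θ_2 = -120.0027° (elbow-down)
β = atan2(-5.9999,5.1960) = -49.1072°; ψ = atan2(-2.5980,7.4999) = -19.1064°
θ_1 = β − ψ = -30.0008°
θ_3 = φ − θ_1 − θ_2 = 30.0035° (wrapped to (-180°,180°])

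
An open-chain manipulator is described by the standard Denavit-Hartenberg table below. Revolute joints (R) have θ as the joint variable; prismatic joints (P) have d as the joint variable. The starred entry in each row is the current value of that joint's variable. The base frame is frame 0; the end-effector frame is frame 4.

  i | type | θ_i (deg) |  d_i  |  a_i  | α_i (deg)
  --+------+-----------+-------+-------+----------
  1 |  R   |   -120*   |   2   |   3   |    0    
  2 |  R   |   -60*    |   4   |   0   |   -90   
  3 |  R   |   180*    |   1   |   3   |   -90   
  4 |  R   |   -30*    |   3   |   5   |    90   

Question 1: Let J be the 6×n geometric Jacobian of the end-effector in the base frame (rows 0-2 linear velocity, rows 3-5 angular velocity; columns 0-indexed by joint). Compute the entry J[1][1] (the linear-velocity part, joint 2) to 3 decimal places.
7.330

axis z_1 = (0.0000,0.0000,1.0000); lever o_n−o_1 = (7.3301,-3.5000,7.0000)
cross product → J_v[:, 1] = (3.5000,7.3301,-0.0000)
J_ω[:, 1] = z_1
entry J[1][1] = 7.3301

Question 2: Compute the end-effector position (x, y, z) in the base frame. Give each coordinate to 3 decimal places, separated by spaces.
5.830 -6.098 9.000

after link 1: o_1 = (-1.5000, -2.5981, 2.0000)
after link 2: o_2 = (-1.5000, -2.5981, 6.0000)
after link 3: o_3 = (1.5000, -3.5981, 6.0000)
after link 4: o_4 = (5.8301, -6.0981, 9.0000)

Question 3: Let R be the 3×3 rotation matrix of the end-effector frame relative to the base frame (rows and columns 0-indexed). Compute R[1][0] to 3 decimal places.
-0.500

End-effector x-axis (col 0 of R) = (0.8660,-0.5000,-0.0000)
R[1][0] = -0.5000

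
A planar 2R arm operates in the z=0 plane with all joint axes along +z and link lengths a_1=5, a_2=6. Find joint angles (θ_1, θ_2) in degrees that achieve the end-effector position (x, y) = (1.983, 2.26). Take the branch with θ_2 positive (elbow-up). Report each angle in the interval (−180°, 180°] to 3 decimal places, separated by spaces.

cos θ_2 = (9.0399−5²−6²)/(2·5·6) = -0.8660; θ_2 = 149.9973° (elbow-up)
β = atan2(2.2600,1.9830) = 48.7352°; ψ = atan2(3.0002,-0.1960) = 93.7379°
θ_1 = β − ψ = -45.0027°

-45.003 149.997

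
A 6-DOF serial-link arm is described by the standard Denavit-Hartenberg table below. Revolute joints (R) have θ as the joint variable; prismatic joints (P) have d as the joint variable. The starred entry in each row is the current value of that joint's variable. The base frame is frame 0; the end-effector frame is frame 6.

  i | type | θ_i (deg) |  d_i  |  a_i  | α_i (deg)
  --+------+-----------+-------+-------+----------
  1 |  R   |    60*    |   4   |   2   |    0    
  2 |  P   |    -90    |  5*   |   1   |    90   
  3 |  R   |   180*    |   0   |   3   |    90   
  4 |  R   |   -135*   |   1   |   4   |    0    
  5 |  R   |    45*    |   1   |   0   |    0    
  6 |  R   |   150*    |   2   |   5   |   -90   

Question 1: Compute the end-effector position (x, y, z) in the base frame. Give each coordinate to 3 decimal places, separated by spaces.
after link 1: o_1 = (1.0000, 1.7321, 4.0000)
after link 2: o_2 = (1.8660, 1.2321, 9.0000)
after link 3: o_3 = (-0.7321, 2.7321, 9.0000)
after link 4: o_4 = (3.1317, 3.7673, 10.0000)
after link 5: o_5 = (3.1317, 3.7673, 11.0000)
after link 6: o_6 = (-1.1985, 1.2673, 13.0000)

-1.198 1.267 13.000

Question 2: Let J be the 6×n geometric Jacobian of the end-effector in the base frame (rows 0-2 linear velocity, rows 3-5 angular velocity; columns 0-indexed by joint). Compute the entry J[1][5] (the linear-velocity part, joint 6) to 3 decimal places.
-4.330

axis z_5 = (0.0000,-0.0000,1.0000); lever o_n−o_5 = (-4.3301,-2.5000,2.0000)
cross product → J_v[:, 5] = (2.5000,-4.3301,-0.0000)
J_ω[:, 5] = z_5
entry J[1][5] = -4.3301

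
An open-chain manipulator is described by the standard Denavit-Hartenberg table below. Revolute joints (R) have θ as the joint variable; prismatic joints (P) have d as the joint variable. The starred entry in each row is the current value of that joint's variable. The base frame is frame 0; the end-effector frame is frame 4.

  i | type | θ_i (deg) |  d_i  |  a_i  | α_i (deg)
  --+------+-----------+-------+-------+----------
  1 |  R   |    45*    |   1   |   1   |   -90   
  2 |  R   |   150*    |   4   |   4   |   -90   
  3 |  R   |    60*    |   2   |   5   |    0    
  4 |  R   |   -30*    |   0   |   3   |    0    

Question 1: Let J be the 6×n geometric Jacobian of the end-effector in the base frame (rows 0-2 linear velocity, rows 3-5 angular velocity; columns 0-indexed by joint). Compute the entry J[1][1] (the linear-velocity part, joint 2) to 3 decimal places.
-1.992

axis z_1 = (-0.7071,0.7071,0.0000); lever o_n−o_1 = (-4.9844,-7.5726,-2.8170)
cross product → J_v[:, 1] = (-1.9919,-1.9919,8.8792)
J_ω[:, 1] = z_1
entry J[1][1] = -1.9919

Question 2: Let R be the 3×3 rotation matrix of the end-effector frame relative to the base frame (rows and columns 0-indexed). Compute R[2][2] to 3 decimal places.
0.866

End-effector z-axis (col 2 of R) = (-0.3536,-0.3536,0.8660)
R[2][2] = 0.8660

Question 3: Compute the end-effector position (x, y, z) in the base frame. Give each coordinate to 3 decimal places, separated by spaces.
after link 1: o_1 = (0.7071, 0.7071, 1.0000)
after link 2: o_2 = (-4.5708, 1.0860, -1.0000)
after link 3: o_3 = (-3.7470, -4.2139, -0.5179)
after link 4: o_4 = (-4.2773, -6.8655, -1.8170)

-4.277 -6.866 -1.817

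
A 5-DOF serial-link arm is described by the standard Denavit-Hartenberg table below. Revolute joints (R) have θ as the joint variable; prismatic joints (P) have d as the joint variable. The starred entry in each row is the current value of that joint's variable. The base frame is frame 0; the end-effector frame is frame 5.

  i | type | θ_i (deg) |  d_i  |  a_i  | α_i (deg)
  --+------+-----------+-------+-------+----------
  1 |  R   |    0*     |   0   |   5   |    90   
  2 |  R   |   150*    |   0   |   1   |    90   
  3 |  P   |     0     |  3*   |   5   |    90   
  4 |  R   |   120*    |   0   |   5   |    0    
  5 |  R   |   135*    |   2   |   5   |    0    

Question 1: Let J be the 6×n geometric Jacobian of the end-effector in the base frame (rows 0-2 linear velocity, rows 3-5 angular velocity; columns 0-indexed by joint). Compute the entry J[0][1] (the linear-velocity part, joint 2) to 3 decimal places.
axis z_1 = (0.0000,-1.0000,0.0000); lever o_n−o_1 = (-0.6601,2.0000,3.2684)
cross product → J_v[:, 1] = (-3.2684,-0.0000,-0.6601)
J_ω[:, 1] = z_1
entry J[0][1] = -3.2684

-3.268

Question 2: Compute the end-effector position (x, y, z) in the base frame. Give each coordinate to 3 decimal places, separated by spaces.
4.340 2.000 3.268

after link 1: o_1 = (5.0000, 0.0000, 0.0000)
after link 2: o_2 = (4.1340, 0.0000, 0.5000)
after link 3: o_3 = (1.3038, 0.0000, 5.5981)
after link 4: o_4 = (5.6340, -0.0000, 8.0981)
after link 5: o_5 = (4.3399, 2.0000, 3.2684)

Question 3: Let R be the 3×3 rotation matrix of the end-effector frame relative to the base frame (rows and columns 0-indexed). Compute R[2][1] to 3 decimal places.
End-effector y-axis (col 1 of R) = (-0.9659,0.0000,0.2588)
R[2][1] = 0.2588

0.259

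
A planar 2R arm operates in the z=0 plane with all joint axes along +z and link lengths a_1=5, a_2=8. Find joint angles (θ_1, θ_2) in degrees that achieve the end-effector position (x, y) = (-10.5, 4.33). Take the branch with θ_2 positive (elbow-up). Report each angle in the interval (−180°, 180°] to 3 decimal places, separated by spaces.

cos θ_2 = (128.9989−5²−8²)/(2·5·8) = 0.5000; θ_2 = 60.0009° (elbow-up)
β = atan2(4.3300,-10.5000) = 157.5897°; ψ = atan2(6.9283,8.9999) = 37.5897°
θ_1 = β − ψ = 120.0000°

120.000 60.001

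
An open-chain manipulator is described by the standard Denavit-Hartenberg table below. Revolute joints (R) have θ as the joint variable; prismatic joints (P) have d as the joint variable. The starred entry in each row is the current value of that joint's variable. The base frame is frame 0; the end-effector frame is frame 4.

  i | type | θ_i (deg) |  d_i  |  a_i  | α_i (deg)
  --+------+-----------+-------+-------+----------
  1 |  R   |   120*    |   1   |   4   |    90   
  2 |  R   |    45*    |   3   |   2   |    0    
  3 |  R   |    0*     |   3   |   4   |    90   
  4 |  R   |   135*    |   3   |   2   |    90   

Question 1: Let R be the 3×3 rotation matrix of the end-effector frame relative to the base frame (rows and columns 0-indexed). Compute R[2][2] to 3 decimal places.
0.500

End-effector z-axis (col 2 of R) = (0.3624,0.7866,0.5000)
R[2][2] = 0.5000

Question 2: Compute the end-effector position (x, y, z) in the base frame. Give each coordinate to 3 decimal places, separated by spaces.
1.739 11.817 2.121

after link 1: o_1 = (-2.0000, 3.4641, 1.0000)
after link 2: o_2 = (-0.1090, 6.1888, 2.4142)
after link 3: o_3 = (1.0748, 10.1383, 5.2426)
after link 4: o_4 = (1.7389, 11.8165, 2.1213)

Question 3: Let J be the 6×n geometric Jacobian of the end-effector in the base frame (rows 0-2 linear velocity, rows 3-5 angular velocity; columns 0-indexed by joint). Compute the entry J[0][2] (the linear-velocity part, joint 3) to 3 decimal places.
-0.146

axis z_2 = (0.8660,0.5000,0.0000); lever o_n−o_2 = (1.8479,5.6277,-0.2929)
cross product → J_v[:, 2] = (-0.1464,0.2537,3.9497)
J_ω[:, 2] = z_2
entry J[0][2] = -0.1464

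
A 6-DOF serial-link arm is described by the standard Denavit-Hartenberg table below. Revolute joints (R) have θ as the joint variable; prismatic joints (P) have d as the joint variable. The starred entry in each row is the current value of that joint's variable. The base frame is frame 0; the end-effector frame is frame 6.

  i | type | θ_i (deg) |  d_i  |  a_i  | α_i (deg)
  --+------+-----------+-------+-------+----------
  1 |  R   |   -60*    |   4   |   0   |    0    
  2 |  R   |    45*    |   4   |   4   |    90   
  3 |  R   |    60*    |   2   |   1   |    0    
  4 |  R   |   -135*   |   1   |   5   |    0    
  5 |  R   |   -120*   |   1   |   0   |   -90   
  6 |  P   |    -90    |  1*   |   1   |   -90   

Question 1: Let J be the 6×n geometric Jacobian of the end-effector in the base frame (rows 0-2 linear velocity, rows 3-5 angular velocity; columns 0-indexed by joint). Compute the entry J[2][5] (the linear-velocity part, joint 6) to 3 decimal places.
prismatic axis z_5 = (-0.2500,0.0670,-0.9659)
J_v[:, 5] = z_5; J_ω[:, 5] = (0,0,0)
entry J[2][5] = -0.9659

-0.966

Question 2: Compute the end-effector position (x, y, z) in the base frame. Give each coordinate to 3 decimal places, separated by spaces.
4.053 -6.262 3.070

after link 1: o_1 = (0.0000, 0.0000, 4.0000)
after link 2: o_2 = (3.8637, -1.0353, 8.0000)
after link 3: o_3 = (3.8290, -3.0965, 8.8660)
after link 4: o_4 = (4.8202, -4.3974, 4.0364)
after link 5: o_5 = (4.5614, -5.3633, 4.0364)
after link 6: o_6 = (4.0526, -6.2623, 3.0705)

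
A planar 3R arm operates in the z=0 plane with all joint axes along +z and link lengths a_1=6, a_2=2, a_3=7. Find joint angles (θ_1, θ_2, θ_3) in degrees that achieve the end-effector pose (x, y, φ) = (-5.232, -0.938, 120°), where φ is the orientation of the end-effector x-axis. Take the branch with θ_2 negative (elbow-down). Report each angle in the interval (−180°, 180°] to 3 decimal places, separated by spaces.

-90.000 -59.994 -90.006

wrist centre = target − a_3·(cos φ, sin φ) = (-1.7320, -7.0002)
cos θ_2 = (52.0023−6²−2²)/(2·6·2) = 0.5001; θ_2 = -59.9936° (elbow-down)
β = atan2(-7.0002,-1.7320) = -103.8972°; ψ = atan2(-1.7319,7.0002) = -13.8967°
θ_1 = β − ψ = -90.0005°
θ_3 = φ − θ_1 − θ_2 = -90.0059° (wrapped to (-180°,180°])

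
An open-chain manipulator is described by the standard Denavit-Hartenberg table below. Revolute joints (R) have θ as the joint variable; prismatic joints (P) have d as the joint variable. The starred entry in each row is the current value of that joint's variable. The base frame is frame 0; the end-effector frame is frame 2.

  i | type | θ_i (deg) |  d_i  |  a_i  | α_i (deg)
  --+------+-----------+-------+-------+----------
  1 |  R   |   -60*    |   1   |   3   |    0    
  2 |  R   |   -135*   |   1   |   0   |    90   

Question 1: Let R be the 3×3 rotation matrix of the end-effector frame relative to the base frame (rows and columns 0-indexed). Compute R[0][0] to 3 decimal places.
-0.966

End-effector x-axis (col 0 of R) = (-0.9659,0.2588,0.0000)
R[0][0] = -0.9659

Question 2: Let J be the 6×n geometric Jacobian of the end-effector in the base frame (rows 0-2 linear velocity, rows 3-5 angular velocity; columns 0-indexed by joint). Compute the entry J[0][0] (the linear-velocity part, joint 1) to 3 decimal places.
2.598

axis z_0 = ẑ; lever o_n−o_0 = (1.5000,-2.5981,2.0000)
cross product → J_v[:, 0] = (2.5981,1.5000,-0.0000)
J_ω[:, 0] = z_0
entry J[0][0] = 2.5981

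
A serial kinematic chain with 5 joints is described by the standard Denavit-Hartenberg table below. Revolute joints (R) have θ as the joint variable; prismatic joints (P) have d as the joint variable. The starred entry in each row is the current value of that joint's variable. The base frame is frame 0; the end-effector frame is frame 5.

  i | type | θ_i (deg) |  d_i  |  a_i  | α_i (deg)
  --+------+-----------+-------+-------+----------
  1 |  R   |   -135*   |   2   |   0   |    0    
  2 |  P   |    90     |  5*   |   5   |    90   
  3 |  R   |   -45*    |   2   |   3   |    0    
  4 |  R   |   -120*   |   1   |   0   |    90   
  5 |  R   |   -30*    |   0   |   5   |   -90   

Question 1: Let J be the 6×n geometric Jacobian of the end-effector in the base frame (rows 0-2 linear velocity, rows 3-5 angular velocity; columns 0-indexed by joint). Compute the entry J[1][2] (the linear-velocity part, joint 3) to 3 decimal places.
axis z_2 = (-0.7071,-0.7071,0.0000); lever o_n−o_2 = (-1.8111,1.1040,-3.2420)
cross product → J_v[:, 2] = (2.2925,-2.2925,-2.0613)
J_ω[:, 2] = z_2
entry J[1][2] = -2.2925

-2.292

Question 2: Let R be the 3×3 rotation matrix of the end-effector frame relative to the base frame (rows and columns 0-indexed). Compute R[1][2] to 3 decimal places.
-0.271

End-effector z-axis (col 2 of R) = (-0.9539,-0.2709,-0.1294)
R[1][2] = -0.2709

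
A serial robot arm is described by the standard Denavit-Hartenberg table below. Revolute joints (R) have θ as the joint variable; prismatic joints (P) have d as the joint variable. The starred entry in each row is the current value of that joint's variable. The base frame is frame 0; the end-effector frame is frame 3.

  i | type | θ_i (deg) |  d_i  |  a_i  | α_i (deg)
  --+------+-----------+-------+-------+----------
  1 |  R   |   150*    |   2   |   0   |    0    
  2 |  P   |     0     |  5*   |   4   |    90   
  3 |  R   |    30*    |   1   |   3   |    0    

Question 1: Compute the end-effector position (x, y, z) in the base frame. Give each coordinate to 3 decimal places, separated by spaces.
after link 1: o_1 = (0.0000, 0.0000, 2.0000)
after link 2: o_2 = (-3.4641, 2.0000, 7.0000)
after link 3: o_3 = (-5.2141, 4.1651, 8.5000)

-5.214 4.165 8.500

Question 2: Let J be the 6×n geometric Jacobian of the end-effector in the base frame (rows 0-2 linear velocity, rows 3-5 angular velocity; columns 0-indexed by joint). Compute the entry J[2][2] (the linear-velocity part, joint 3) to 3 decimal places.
2.598

axis z_2 = (0.5000,0.8660,0.0000); lever o_n−o_2 = (-1.7500,2.1651,1.5000)
cross product → J_v[:, 2] = (1.2990,-0.7500,2.5981)
J_ω[:, 2] = z_2
entry J[2][2] = 2.5981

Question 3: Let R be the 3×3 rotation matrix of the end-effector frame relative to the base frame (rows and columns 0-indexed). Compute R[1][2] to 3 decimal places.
0.866

End-effector z-axis (col 2 of R) = (0.5000,0.8660,0.0000)
R[1][2] = 0.8660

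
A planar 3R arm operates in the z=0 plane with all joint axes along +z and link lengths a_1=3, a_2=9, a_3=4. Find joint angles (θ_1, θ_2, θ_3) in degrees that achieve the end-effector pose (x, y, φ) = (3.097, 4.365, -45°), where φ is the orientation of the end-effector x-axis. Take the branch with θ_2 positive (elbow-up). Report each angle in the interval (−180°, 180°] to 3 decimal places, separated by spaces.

-29.997 134.998 -150.001

wrist centre = target − a_3·(cos φ, sin φ) = (0.2686, 7.1934)
cos θ_2 = (51.8175−3²−9²)/(2·3·9) = -0.7071; θ_2 = 134.9981° (elbow-up)
β = atan2(7.1934,0.2686) = 87.8618°; ψ = atan2(6.3642,-3.3637) = 117.8584°
θ_1 = β − ψ = -29.9966°
θ_3 = φ − θ_1 − θ_2 = -150.0015° (wrapped to (-180°,180°])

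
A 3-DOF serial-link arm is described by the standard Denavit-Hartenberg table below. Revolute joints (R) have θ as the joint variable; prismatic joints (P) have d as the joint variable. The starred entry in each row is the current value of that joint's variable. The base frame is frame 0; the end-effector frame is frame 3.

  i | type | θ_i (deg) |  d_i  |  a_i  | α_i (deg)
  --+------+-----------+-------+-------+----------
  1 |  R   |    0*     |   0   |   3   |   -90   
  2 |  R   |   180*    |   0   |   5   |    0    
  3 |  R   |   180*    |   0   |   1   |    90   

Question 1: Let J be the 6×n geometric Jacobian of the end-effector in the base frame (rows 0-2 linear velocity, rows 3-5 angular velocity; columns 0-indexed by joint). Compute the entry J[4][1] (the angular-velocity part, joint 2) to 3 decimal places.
axis z_1 = (0.0000,1.0000,0.0000); lever o_n−o_1 = (-4.0000,0.0000,-0.0000)
cross product → J_v[:, 1] = (-0.0000,-0.0000,4.0000)
J_ω[:, 1] = z_1
entry J[4][1] = 1.0000

1.000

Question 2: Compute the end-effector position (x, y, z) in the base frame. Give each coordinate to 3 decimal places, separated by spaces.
-1.000 0.000 -0.000

after link 1: o_1 = (3.0000, 0.0000, 0.0000)
after link 2: o_2 = (-2.0000, 0.0000, -0.0000)
after link 3: o_3 = (-1.0000, 0.0000, -0.0000)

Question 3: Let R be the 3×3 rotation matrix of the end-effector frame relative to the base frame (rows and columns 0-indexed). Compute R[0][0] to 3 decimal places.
1.000

End-effector x-axis (col 0 of R) = (1.0000,-0.0000,0.0000)
R[0][0] = 1.0000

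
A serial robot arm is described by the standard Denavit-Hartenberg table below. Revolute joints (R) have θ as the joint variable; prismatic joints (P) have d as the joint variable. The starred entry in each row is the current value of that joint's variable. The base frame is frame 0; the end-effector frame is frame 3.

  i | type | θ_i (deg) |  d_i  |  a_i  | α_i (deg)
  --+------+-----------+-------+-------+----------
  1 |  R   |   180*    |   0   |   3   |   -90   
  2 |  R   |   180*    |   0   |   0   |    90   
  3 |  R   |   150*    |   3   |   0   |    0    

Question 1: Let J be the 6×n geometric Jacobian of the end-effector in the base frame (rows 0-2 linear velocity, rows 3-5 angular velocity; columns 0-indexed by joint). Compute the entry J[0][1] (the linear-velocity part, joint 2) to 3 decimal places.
axis z_1 = (-0.0000,-1.0000,0.0000); lever o_n−o_1 = (-0.0000,-0.0000,-3.0000)
cross product → J_v[:, 1] = (3.0000,-0.0000,-0.0000)
J_ω[:, 1] = z_1
entry J[0][1] = 3.0000

3.000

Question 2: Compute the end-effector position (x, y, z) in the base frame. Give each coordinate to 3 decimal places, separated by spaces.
after link 1: o_1 = (-3.0000, 0.0000, 0.0000)
after link 2: o_2 = (-3.0000, 0.0000, 0.0000)
after link 3: o_3 = (-3.0000, 0.0000, -3.0000)

-3.000 0.000 -3.000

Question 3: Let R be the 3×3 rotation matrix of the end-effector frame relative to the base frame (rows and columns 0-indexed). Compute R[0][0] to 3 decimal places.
-0.866

End-effector x-axis (col 0 of R) = (-0.8660,-0.5000,0.0000)
R[0][0] = -0.8660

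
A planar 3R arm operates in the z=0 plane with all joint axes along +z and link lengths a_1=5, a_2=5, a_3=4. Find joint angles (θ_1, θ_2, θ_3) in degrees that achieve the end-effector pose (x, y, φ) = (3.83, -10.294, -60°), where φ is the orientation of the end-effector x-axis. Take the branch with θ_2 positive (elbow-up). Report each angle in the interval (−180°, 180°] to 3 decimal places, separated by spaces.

wrist centre = target − a_3·(cos φ, sin φ) = (1.8300, -6.8299)
cos θ_2 = (49.9964−5²−5²)/(2·5·5) = -0.0001; θ_2 = 90.0041° (elbow-up)
β = atan2(-6.8299,1.8300) = -75.0005°; ψ = atan2(5.0000,4.9996) = 45.0021°
θ_1 = β − ψ = -120.0026°
θ_3 = φ − θ_1 − θ_2 = -30.0015° (wrapped to (-180°,180°])

-120.003 90.004 -30.002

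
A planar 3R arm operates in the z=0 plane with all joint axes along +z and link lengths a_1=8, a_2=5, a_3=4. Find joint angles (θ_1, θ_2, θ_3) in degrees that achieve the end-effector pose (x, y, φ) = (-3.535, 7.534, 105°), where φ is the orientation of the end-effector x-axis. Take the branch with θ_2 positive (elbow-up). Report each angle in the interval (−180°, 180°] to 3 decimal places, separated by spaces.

wrist centre = target − a_3·(cos φ, sin φ) = (-2.4997, 3.6703)
cos θ_2 = (19.7197−8²−5²)/(2·8·5) = -0.8660; θ_2 = 149.9975° (elbow-up)
β = atan2(3.6703,-2.4997) = 124.2575°; ψ = atan2(2.5002,3.6700) = 34.2648°
θ_1 = β − ψ = 89.9928°
θ_3 = φ − θ_1 − θ_2 = -134.9903° (wrapped to (-180°,180°])

89.993 149.998 -134.990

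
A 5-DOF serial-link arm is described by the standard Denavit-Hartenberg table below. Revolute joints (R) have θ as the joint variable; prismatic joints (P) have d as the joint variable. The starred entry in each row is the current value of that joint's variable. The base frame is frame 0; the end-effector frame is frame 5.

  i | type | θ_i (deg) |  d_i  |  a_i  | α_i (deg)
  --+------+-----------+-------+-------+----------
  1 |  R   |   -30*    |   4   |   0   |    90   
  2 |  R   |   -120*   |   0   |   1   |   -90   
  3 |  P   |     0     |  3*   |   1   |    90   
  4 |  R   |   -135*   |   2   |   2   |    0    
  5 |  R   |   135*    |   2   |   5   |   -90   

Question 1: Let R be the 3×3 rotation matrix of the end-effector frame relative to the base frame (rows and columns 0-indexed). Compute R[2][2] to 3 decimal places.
End-effector z-axis (col 2 of R) = (0.7500,-0.4330,-0.5000)
R[2][2] = -0.5000

-0.500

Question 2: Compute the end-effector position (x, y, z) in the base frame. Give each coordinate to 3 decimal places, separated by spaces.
-3.229 -2.754 -1.630

after link 1: o_1 = (0.0000, 0.0000, 4.0000)
after link 2: o_2 = (-0.4330, 0.2500, 3.1340)
after link 3: o_3 = (1.3840, -0.7990, 0.7679)
after link 4: o_4 = (-0.0643, -2.2723, 2.6998)
after link 5: o_5 = (-3.2294, -2.7543, -1.6303)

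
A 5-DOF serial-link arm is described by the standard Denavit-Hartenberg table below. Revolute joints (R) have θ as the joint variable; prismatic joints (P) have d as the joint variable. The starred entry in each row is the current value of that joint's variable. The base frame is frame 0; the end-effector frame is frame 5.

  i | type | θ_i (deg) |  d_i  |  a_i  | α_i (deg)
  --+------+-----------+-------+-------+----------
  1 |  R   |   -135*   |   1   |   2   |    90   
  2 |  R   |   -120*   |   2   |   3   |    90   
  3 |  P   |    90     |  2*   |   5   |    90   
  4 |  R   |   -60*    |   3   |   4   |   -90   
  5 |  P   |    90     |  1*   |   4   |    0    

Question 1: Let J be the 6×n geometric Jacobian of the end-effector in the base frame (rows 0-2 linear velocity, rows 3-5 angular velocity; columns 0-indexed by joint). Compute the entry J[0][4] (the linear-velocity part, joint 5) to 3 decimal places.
prismatic axis z_4 = (-0.3062,0.9186,0.2500)
J_v[:, 4] = z_4; J_ω[:, 4] = (0,0,0)
entry J[0][4] = -0.3062

-0.306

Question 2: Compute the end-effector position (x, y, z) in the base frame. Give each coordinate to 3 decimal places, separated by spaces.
-8.274 5.679 -1.214

after link 1: o_1 = (-1.4142, -1.4142, 1.0000)
after link 2: o_2 = (-1.7678, 1.0607, -1.5981)
after link 3: o_3 = (-4.0786, 5.8209, -0.5981)
after link 4: o_4 = (-6.5534, 6.1745, -4.9282)
after link 5: o_5 = (-8.2738, 5.6788, -1.2141)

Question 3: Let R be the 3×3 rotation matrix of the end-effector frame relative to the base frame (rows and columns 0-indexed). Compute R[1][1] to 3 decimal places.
End-effector y-axis (col 1 of R) = (0.8839,0.1768,0.4330)
R[1][1] = 0.1768

0.177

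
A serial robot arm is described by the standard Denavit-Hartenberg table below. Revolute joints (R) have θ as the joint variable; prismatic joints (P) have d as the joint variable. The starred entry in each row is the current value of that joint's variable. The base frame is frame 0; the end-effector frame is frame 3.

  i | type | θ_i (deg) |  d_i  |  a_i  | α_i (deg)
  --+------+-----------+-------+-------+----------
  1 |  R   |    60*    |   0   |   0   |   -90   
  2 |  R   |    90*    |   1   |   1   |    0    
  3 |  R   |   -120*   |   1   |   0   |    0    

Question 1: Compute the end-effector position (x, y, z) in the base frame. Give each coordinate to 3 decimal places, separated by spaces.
after link 1: o_1 = (0.0000, 0.0000, 0.0000)
after link 2: o_2 = (-0.8660, 0.5000, -1.0000)
after link 3: o_3 = (-1.7321, 1.0000, -1.0000)

-1.732 1.000 -1.000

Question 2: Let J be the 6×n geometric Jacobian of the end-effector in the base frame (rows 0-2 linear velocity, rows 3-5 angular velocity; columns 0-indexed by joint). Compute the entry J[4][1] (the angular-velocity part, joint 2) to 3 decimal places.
axis z_1 = (-0.8660,0.5000,0.0000); lever o_n−o_1 = (-1.7321,1.0000,-1.0000)
cross product → J_v[:, 1] = (-0.5000,-0.8660,-0.0000)
J_ω[:, 1] = z_1
entry J[4][1] = 0.5000

0.500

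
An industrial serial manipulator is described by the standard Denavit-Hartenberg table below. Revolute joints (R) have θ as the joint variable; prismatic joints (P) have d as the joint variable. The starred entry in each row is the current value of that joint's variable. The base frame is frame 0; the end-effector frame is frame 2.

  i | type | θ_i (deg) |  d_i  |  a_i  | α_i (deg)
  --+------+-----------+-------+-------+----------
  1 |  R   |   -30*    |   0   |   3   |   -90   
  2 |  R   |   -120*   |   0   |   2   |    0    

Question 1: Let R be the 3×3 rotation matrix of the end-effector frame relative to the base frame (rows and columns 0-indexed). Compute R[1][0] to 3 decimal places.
0.250

End-effector x-axis (col 0 of R) = (-0.4330,0.2500,0.8660)
R[1][0] = 0.2500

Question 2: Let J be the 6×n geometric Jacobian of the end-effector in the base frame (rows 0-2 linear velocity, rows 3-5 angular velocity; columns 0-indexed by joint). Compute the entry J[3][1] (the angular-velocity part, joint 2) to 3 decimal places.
0.500

axis z_1 = (0.5000,0.8660,0.0000); lever o_n−o_1 = (-0.8660,0.5000,1.7321)
cross product → J_v[:, 1] = (1.5000,-0.8660,1.0000)
J_ω[:, 1] = z_1
entry J[3][1] = 0.5000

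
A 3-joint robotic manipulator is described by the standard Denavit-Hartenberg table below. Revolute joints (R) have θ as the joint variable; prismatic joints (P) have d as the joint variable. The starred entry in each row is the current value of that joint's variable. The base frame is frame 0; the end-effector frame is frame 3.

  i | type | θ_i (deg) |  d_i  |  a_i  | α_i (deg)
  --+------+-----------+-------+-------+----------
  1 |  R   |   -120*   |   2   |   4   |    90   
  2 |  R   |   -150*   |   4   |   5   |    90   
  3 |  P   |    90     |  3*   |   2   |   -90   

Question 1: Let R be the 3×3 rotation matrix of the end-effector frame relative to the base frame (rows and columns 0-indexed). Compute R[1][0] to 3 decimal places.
0.500

End-effector x-axis (col 0 of R) = (-0.8660,0.5000,-0.0000)
R[1][0] = 0.5000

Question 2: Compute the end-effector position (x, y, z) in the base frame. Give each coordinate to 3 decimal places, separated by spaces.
-4.281 4.585 2.098

after link 1: o_1 = (-2.0000, -3.4641, 2.0000)
after link 2: o_2 = (-3.2990, 2.2859, -0.5000)
after link 3: o_3 = (-4.2811, 4.5849, 2.0981)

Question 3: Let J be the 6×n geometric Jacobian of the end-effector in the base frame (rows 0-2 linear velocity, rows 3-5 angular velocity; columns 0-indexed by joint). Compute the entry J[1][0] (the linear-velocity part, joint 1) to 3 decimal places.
-4.281

axis z_0 = ẑ; lever o_n−o_0 = (-4.2811,4.5849,2.0981)
cross product → J_v[:, 0] = (-4.5849,-4.2811,0.0000)
J_ω[:, 0] = z_0
entry J[1][0] = -4.2811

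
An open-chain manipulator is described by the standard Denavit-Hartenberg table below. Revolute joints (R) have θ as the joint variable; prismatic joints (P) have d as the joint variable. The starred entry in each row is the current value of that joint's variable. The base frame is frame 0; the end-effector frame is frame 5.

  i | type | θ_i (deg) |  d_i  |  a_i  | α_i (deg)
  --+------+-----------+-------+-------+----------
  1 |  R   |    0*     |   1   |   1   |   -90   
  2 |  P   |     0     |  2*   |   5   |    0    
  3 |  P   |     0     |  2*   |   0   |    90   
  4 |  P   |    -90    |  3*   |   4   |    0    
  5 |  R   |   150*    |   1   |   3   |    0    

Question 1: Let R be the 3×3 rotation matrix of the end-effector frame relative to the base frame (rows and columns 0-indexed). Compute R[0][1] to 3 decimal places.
End-effector y-axis (col 1 of R) = (-0.8660,0.5000,0.0000)
R[0][1] = -0.8660

-0.866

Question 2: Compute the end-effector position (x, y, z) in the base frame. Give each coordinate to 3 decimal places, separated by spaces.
7.500 2.598 5.000

after link 1: o_1 = (1.0000, 0.0000, 1.0000)
after link 2: o_2 = (6.0000, 2.0000, 1.0000)
after link 3: o_3 = (6.0000, 4.0000, 1.0000)
after link 4: o_4 = (6.0000, 0.0000, 4.0000)
after link 5: o_5 = (7.5000, 2.5981, 5.0000)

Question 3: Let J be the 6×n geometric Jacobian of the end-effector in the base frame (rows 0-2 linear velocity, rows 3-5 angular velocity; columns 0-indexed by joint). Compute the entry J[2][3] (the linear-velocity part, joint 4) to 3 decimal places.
1.000

prismatic axis z_3 = (0.0000,0.0000,1.0000)
J_v[:, 3] = z_3; J_ω[:, 3] = (0,0,0)
entry J[2][3] = 1.0000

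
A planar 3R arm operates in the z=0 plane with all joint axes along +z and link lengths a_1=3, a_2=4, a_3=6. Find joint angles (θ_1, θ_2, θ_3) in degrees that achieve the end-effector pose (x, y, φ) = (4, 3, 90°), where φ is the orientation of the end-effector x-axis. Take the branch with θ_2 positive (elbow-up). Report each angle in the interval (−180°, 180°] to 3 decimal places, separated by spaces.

-90.000 90.000 90.000

wrist centre = target − a_3·(cos φ, sin φ) = (4.0000, -3.0000)
cos θ_2 = (25.0000−3²−4²)/(2·3·4) = -0.0000; θ_2 = 90.0000° (elbow-up)
β = atan2(-3.0000,4.0000) = -36.8699°; ψ = atan2(4.0000,3.0000) = 53.1301°
θ_1 = β − ψ = -90.0000°
θ_3 = φ − θ_1 − θ_2 = 90.0000° (wrapped to (-180°,180°])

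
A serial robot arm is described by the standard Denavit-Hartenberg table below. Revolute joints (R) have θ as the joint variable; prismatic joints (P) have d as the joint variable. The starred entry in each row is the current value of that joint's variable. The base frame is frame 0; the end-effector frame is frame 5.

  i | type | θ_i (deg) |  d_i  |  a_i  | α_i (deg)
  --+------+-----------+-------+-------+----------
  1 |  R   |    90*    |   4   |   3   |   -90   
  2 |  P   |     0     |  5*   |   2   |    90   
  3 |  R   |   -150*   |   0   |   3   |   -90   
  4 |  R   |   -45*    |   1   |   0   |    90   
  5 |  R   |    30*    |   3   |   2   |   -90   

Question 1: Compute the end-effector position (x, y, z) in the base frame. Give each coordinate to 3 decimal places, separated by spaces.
-2.216 4.178 7.346

after link 1: o_1 = (0.0000, 3.0000, 4.0000)
after link 2: o_2 = (-5.0000, 5.0000, 4.0000)
after link 3: o_3 = (-3.5000, 2.4019, 4.0000)
after link 4: o_4 = (-2.6340, 2.9019, 4.0000)
after link 5: o_5 = (-2.2162, 4.1784, 7.3461)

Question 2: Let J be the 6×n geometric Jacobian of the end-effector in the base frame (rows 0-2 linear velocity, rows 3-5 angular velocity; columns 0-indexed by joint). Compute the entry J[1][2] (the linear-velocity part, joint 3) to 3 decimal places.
axis z_2 = (0.0000,0.0000,1.0000); lever o_n−o_2 = (2.7838,-0.8216,3.3461)
cross product → J_v[:, 2] = (0.8216,2.7838,-0.0000)
J_ω[:, 2] = z_2
entry J[1][2] = 2.7838

2.784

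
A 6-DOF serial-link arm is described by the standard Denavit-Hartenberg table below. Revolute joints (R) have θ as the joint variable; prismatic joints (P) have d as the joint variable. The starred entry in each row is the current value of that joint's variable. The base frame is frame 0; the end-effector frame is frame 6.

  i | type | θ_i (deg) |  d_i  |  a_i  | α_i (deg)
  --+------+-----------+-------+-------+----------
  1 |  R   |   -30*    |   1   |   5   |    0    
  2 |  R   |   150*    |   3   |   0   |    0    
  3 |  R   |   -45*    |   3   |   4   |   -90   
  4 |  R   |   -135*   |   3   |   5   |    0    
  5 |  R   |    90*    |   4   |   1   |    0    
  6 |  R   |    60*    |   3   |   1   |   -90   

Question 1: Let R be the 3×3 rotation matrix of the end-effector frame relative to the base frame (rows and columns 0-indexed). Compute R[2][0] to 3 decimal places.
-0.259

End-effector x-axis (col 0 of R) = (0.2500,0.9330,-0.2588)
R[2][0] = -0.2588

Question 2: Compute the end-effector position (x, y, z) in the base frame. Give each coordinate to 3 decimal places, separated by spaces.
after link 1: o_1 = (4.3301, -2.5000, 1.0000)
after link 2: o_2 = (4.3301, -2.5000, 4.0000)
after link 3: o_3 = (5.3654, 1.3637, 7.0000)
after link 4: o_4 = (1.5526, -1.2749, 10.5355)
after link 5: o_5 = (-2.1281, 0.4434, 11.2426)
after link 6: o_6 = (-4.7759, 2.1529, 10.9838)

-4.776 2.153 10.984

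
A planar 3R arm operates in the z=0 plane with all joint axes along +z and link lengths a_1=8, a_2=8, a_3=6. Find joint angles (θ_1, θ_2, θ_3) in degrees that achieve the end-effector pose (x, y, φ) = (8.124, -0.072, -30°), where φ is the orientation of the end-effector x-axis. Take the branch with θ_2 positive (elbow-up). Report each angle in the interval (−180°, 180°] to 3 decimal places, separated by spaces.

-30.000 150.003 -150.003

wrist centre = target − a_3·(cos φ, sin φ) = (2.9278, 2.9280)
cos θ_2 = (17.1455−8²−8²)/(2·8·8) = -0.8661; θ_2 = 150.0029° (elbow-up)
β = atan2(2.9280,2.9278) = 45.0015°; ψ = atan2(3.9996,1.0716) = 75.0015°
θ_1 = β − ψ = -30.0000°
θ_3 = φ − θ_1 − θ_2 = -150.0030° (wrapped to (-180°,180°])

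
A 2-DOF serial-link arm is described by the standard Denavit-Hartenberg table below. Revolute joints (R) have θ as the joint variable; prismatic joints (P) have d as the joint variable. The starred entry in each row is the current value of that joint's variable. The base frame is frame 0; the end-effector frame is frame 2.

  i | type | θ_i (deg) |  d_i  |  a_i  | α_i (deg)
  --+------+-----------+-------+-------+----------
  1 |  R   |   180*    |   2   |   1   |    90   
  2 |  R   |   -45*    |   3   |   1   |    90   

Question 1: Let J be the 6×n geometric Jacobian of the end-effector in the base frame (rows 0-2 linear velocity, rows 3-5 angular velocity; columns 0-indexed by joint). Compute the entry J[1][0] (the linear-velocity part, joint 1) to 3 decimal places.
-1.707

axis z_0 = ẑ; lever o_n−o_0 = (-1.7071,3.0000,1.2929)
cross product → J_v[:, 0] = (-3.0000,-1.7071,0.0000)
J_ω[:, 0] = z_0
entry J[1][0] = -1.7071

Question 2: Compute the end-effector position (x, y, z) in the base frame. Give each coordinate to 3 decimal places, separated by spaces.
-1.707 3.000 1.293

after link 1: o_1 = (-1.0000, 0.0000, 2.0000)
after link 2: o_2 = (-1.7071, 3.0000, 1.2929)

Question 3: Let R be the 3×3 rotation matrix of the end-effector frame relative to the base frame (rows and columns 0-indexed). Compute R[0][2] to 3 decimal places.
End-effector z-axis (col 2 of R) = (0.7071,0.0000,-0.7071)
R[0][2] = 0.7071

0.707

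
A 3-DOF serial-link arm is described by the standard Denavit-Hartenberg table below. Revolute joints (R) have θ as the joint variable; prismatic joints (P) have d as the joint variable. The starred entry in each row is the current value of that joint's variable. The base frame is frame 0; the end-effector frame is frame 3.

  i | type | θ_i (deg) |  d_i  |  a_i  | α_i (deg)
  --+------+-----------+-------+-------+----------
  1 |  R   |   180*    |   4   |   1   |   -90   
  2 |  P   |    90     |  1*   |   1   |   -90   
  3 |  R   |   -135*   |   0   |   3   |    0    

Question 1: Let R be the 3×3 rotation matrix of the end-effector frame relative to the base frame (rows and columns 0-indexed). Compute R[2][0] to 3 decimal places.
0.707

End-effector x-axis (col 0 of R) = (-0.0000,-0.7071,0.7071)
R[2][0] = 0.7071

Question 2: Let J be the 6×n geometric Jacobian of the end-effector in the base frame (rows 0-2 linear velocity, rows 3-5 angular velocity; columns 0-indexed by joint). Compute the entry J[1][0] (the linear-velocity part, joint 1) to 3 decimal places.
axis z_0 = ẑ; lever o_n−o_0 = (-1.0000,-3.1213,5.1213)
cross product → J_v[:, 0] = (3.1213,-1.0000,0.0000)
J_ω[:, 0] = z_0
entry J[1][0] = -1.0000

-1.000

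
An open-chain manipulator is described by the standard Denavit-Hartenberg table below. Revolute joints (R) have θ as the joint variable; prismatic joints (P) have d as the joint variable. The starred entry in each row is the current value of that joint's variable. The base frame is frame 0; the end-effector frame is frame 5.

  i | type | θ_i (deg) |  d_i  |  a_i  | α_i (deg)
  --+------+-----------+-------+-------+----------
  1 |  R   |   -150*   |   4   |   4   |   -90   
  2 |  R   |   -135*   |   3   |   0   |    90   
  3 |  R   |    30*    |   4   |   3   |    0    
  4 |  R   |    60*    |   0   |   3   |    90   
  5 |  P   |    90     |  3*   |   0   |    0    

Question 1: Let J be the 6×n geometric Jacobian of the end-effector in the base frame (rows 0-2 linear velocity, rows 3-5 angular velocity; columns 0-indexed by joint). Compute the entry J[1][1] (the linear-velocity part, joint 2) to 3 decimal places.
-0.565

axis z_1 = (0.5000,-0.8660,0.0000); lever o_n−o_1 = (9.6276,-3.1018,1.1300)
cross product → J_v[:, 1] = (-0.9786,-0.5650,6.7869)
J_ω[:, 1] = z_1
entry J[1][1] = -0.5650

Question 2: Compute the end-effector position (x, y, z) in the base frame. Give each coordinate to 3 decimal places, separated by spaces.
after link 1: o_1 = (-3.4641, -2.0000, 4.0000)
after link 2: o_2 = (-1.9641, -4.5981, 4.0000)
after link 3: o_3 = (2.8264, -3.5643, 3.0087)
after link 4: o_4 = (4.3264, -6.1624, 3.0087)
after link 5: o_5 = (6.1635, -5.1018, 5.1300)

6.163 -5.102 5.130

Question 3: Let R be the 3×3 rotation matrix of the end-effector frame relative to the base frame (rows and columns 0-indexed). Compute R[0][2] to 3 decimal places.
0.612

End-effector z-axis (col 2 of R) = (0.6124,0.3536,0.7071)
R[0][2] = 0.6124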